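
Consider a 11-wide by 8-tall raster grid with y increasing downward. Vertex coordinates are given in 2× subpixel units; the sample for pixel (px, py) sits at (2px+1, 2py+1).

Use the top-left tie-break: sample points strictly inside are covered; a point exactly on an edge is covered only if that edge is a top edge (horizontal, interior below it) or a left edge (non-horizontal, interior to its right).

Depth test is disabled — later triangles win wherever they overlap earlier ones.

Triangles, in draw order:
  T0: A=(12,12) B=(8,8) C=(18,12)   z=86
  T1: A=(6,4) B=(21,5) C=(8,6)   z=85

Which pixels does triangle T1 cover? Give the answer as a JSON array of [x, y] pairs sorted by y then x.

T0:
  2·area = 24
  edge (12, 12)→(8, 8): d=(-4,-4) top-left  bias=+0
  edge (8, 8)→(18, 12): d=(10,4) right/bottom  bias=-1
  edge (18, 12)→(12, 12): d=(-6,0) right/bottom  bias=-1
    (0,0)@(1, 1): e=[0,-42,66] → ·  [on edge]
    (1,1)@(3, 3): e=[0,-30,54] → ·  [on edge]
    (2,2)@(5, 5): e=[0,-18,42] → ·  [on edge]
    (3,3)@(7, 7): e=[0,-6,30] → ·  [on edge]
    (4,4)@(9, 9): e=[0,6,18] → #  [on edge]
    (5,4)@(11, 9): e=[8,-2,18] → ·
    (4,5)@(9, 11): e=[-8,26,6] → ·
    (5,5)@(11, 11): e=[0,18,6] → #  [on edge]
    (6,5)@(13, 11): e=[8,10,6] → #
    (7,5)@(15, 11): e=[16,2,6] → #
    (8,5)@(17, 11): e=[24,-6,6] → ·
    (5,6)@(11, 13): e=[-8,38,-6] → ·
    (6,6)@(13, 13): e=[0,30,-6] → ·  [on edge]
    (7,7)@(15, 15): e=[0,42,-18] → ·  [on edge]
  covered (4 px):
    · · · · · · · · · · ·
    · · · · · · · · · · ·
    · · · · · · · · · · ·
    · · · · · · · · · · ·
    · · · · # · · · · · ·
    · · · · · # # # · · ·
    · · · · · · · · · · ·
    · · · · · · · · · · ·
T1:
  2·area = 28
  edge (6, 4)→(21, 5): d=(15,1) right/bottom  bias=-1
  edge (21, 5)→(8, 6): d=(-13,1) right/bottom  bias=-1
  edge (8, 6)→(6, 4): d=(-2,-2) top-left  bias=+0
    (1,0)@(3, 1): e=[-42,70,0] → ·  [on edge]
    (2,1)@(5, 3): e=[-14,42,0] → ·  [on edge]
    (3,2)@(7, 5): e=[14,14,0] → #  [on edge]
    (4,2)@(9, 5): e=[12,12,4] → #
    (5,2)@(11, 5): e=[10,10,8] → #
    (6,2)@(13, 5): e=[8,8,12] → #
    (7,2)@(15, 5): e=[6,6,16] → #
    (8,2)@(17, 5): e=[4,4,20] → #
    (9,2)@(19, 5): e=[2,2,24] → #
    (10,2)@(21, 5): e=[0,0,28] → ·  [on edge]
    (3,3)@(7, 7): e=[44,-12,-4] → ·
    (4,3)@(9, 7): e=[42,-14,0] → ·  [on edge]
    (5,4)@(11, 9): e=[70,-42,0] → ·  [on edge]
    (6,5)@(13, 11): e=[98,-70,0] → ·  [on edge]
    (7,6)@(15, 13): e=[126,-98,0] → ·  [on edge]
    (8,7)@(17, 15): e=[154,-126,0] → ·  [on edge]
  covered (7 px):
    · · · · · · · · · · ·
    · · · · · · · · · · ·
    · · · # # # # # # # ·
    · · · · · · · · · · ·
    · · · · · · · · · · ·
    · · · · · · · · · · ·
    · · · · · · · · · · ·
    · · · · · · · · · · ·

Final: [[3,2],[4,2],[5,2],[6,2],[7,2],[8,2],[9,2]]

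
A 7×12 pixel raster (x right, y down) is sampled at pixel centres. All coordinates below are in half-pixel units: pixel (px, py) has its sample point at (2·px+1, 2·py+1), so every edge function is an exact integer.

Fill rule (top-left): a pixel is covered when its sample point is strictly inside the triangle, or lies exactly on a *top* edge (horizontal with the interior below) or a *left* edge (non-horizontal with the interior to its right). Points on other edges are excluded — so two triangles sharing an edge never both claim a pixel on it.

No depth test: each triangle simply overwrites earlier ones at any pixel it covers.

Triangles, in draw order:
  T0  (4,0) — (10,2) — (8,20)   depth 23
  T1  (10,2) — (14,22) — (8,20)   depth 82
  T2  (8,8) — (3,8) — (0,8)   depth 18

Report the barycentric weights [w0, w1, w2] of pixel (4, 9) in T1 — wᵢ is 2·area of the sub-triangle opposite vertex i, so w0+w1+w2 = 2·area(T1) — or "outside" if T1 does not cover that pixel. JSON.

T0:
  2·area = 112
  edge (4, 0)→(10, 2): d=(6,2) right/bottom  bias=-1
  edge (10, 2)→(8, 20): d=(-2,18) right/bottom  bias=-1
  edge (8, 20)→(4, 0): d=(-4,-20) top-left  bias=+0
    (2,0)@(5, 1): e=[4,92,16] → █
    (3,0)@(7, 1): e=[0,56,56] → ·  [on edge]
    (2,1)@(5, 3): e=[16,88,8] → █
    (3,1)@(7, 3): e=[12,52,48] → █
    (4,1)@(9, 3): e=[8,16,88] → █
    (5,1)@(11, 3): e=[4,-20,128] → ·
    (6,1)@(13, 3): e=[0,-56,168] → ·  [on edge]
    (2,2)@(5, 5): e=[28,84,0] → █  [on edge]
    (5,2)@(11, 5): e=[16,-24,120] → ·
    (2,3)@(5, 7): e=[40,80,-8] → ·
    (3,3)@(7, 7): e=[36,44,32] → █
    (5,3)@(11, 7): e=[28,-28,112] → ·
    (4,5)@(9, 11): e=[56,0,56] → ·  [on edge]
    (3,7)@(7, 15): e=[84,28,0] → █  [on edge]
  covered (14 px):
    · · █ · · · ·
    · · █ █ █ · ·
    · · █ █ █ · ·
    · · · █ █ · ·
    · · · █ █ · ·
    · · · █ · · ·
    · · · █ · · ·
    · · · █ · · ·
    · · · · · · ·
    · · · · · · ·
    · · · · · · ·
    · · · · · · ·
T1:
  2·area = 112
  edge (10, 2)→(14, 22): d=(4,20) right/bottom  bias=-1
  edge (14, 22)→(8, 20): d=(-6,-2) top-left  bias=+0
  edge (8, 20)→(10, 2): d=(2,-18) top-left  bias=+0
    (5,3)@(11, 7): e=[0,84,28] → ·  [on edge]
    (5,4)@(11, 9): e=[8,72,32] → █
    (6,4)@(13, 9): e=[-32,76,68] → ·
    (4,5)@(9, 11): e=[56,56,0] → █  [on edge]
    (6,5)@(13, 11): e=[-24,64,72] → ·
    (4,6)@(9, 13): e=[64,44,4] → █
    (6,6)@(13, 13): e=[-16,52,76] → ·
    (4,7)@(9, 15): e=[72,32,8] → █
    (6,7)@(13, 15): e=[-8,40,80] → ·
    (4,8)@(9, 17): e=[80,20,12] → █
    (6,8)@(13, 17): e=[0,28,84] → ·  [on edge]
    (2,9)@(5, 19): e=[168,0,-56] → ·  [on edge]
    (5,10)@(11, 21): e=[56,0,56] → █  [on edge]
  covered (14 px):
    · · · · · · ·
    · · · · · · ·
    · · · · · · ·
    · · · · · · ·
    · · · · · █ ·
    · · · · █ █ ·
    · · · · █ █ ·
    · · · · █ █ ·
    · · · · █ █ ·
    · · · · █ █ █
    · · · · · █ █
    · · · · · · ·
T2:
  degenerate (2·area = 0) — covers nothing

Result: [8,16,88]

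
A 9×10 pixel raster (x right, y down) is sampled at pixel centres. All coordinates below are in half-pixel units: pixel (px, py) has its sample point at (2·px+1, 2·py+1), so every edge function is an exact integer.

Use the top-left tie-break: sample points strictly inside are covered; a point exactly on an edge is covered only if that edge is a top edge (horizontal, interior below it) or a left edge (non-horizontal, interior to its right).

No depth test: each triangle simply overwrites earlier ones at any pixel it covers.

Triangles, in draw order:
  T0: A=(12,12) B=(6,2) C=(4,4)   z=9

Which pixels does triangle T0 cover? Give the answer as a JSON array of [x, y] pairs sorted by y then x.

T0:
  2·area = 32  (B↔C swapped to make it positive)
  edge (12, 12)→(4, 4): d=(-8,-8) top-left  bias=+0
  edge (4, 4)→(6, 2): d=(2,-2) top-left  bias=+0
  edge (6, 2)→(12, 12): d=(6,10) right/bottom  bias=-1
    (0,0)@(1, 1): e=[0,-12,44] → ·  [on edge]
    (3,0)@(7, 1): e=[48,0,-16] → ·  [on edge]
    (1,1)@(3, 3): e=[0,-4,36] → ·  [on edge]
    (2,1)@(5, 3): e=[16,0,16] → █  [on edge]
    (3,1)@(7, 3): e=[32,4,-4] → ·
    (1,2)@(3, 5): e=[-16,0,48] → ·  [on edge]
    (2,2)@(5, 5): e=[0,4,28] → █  [on edge]
    (3,2)@(7, 5): e=[16,8,8] → █
    (4,2)@(9, 5): e=[32,12,-12] → ·
    (0,3)@(1, 7): e=[-48,0,80] → ·  [on edge]
    (2,3)@(5, 7): e=[-16,8,40] → ·
    (3,3)@(7, 7): e=[0,12,20] → █  [on edge]
    (4,3)@(9, 7): e=[16,16,0] → ·  [on edge]
    (4,4)@(9, 9): e=[0,20,12] → █  [on edge]
    (5,5)@(11, 11): e=[0,28,4] → █  [on edge]
    (6,6)@(13, 13): e=[0,36,-4] → ·  [on edge]
    (7,7)@(15, 15): e=[0,44,-12] → ·  [on edge]
    (7,8)@(15, 17): e=[-16,48,0] → ·  [on edge]
    (8,8)@(17, 17): e=[0,52,-20] → ·  [on edge]
  covered (6 px):
    · · · · · · · · ·
    · · █ · · · · · ·
    · · █ █ · · · · ·
    · · · █ · · · · ·
    · · · · █ · · · ·
    · · · · · █ · · ·
    · · · · · · · · ·
    · · · · · · · · ·
    · · · · · · · · ·
    · · · · · · · · ·

Final: [[2,1],[2,2],[3,2],[3,3],[4,4],[5,5]]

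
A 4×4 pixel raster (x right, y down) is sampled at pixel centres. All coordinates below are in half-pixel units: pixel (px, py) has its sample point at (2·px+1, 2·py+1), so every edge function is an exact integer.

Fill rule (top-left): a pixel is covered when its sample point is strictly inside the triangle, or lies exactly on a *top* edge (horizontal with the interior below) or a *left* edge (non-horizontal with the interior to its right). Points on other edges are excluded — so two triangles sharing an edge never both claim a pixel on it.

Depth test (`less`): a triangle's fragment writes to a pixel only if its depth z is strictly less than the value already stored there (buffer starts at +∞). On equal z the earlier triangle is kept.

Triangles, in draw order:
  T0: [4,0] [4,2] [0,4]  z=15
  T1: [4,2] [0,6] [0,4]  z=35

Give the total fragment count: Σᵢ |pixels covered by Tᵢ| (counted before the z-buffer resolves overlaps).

T0:
  2·area = 8
  edge (4, 0)→(4, 2): d=(0,2) right/bottom  bias=-1
  edge (4, 2)→(0, 4): d=(-4,2) right/bottom  bias=-1
  edge (0, 4)→(4, 0): d=(4,-4) top-left  bias=+0
    (1,0)@(3, 1): e=[2,6,0] → X  [on edge]
    (2,0)@(5, 1): e=[-2,2,8] → .
    (0,1)@(1, 3): e=[6,2,0] → X  [on edge]
    (1,1)@(3, 3): e=[2,-2,8] → .
    (0,2)@(1, 5): e=[6,-6,8] → .
  covered (2 px):
    . X . .
    X . . .
    . . . .
    . . . .
T1:
  2·area = 8
  edge (4, 2)→(0, 6): d=(-4,4) right/bottom  bias=-1
  edge (0, 6)→(0, 4): d=(0,-2) top-left  bias=+0
  edge (0, 4)→(4, 2): d=(4,-2) top-left  bias=+0
    (2,0)@(5, 1): e=[0,10,-2] → .  [on edge]
    (1,1)@(3, 3): e=[0,6,2] → .  [on edge]
    (0,2)@(1, 5): e=[0,2,6] → .  [on edge]
  covered (0 px):
    . . . .
    . . . .
    . . . .
    . . . .

Final: 2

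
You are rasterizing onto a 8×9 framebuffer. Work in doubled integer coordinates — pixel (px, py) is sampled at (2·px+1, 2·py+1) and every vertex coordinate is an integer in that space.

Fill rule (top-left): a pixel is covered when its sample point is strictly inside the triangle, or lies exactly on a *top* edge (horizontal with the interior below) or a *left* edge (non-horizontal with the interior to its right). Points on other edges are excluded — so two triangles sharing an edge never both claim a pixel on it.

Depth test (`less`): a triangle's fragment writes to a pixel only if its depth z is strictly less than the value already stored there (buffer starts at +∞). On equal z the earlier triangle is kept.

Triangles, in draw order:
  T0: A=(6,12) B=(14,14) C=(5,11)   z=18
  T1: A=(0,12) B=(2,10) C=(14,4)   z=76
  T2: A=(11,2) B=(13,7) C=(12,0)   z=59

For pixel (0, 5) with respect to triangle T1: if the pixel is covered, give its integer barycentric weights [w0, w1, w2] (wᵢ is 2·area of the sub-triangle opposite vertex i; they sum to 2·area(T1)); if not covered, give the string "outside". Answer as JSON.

T0:
  2·area = 6  (B↔C swapped to make it positive)
  edge (6, 12)→(5, 11): d=(-1,-1) top-left  bias=+0
  edge (5, 11)→(14, 14): d=(9,3) right/bottom  bias=-1
  edge (14, 14)→(6, 12): d=(-8,-2) top-left  bias=+0
    (0,3)@(1, 7): e=[0,-24,30] → ·  [on edge]
    (1,4)@(3, 9): e=[0,-12,18] → ·  [on edge]
    (2,5)@(5, 11): e=[0,0,6] → ·  [on edge]
    (3,6)@(7, 13): e=[0,12,-6] → ·  [on edge]
    (5,6)@(11, 13): e=[4,0,2] → ·  [on edge]
    (4,7)@(9, 15): e=[0,24,-18] → ·  [on edge]
    (5,8)@(11, 17): e=[0,36,-30] → ·  [on edge]
  covered (0 px):
    · · · · · · · ·
    · · · · · · · ·
    · · · · · · · ·
    · · · · · · · ·
    · · · · · · · ·
    · · · · · · · ·
    · · · · · · · ·
    · · · · · · · ·
    · · · · · · · ·
T1:
  2·area = 12
  edge (0, 12)→(2, 10): d=(2,-2) top-left  bias=+0
  edge (2, 10)→(14, 4): d=(12,-6) top-left  bias=+0
  edge (14, 4)→(0, 12): d=(-14,8) right/bottom  bias=-1
    (5,0)@(11, 1): e=[0,-54,66] → ·  [on edge]
    (4,1)@(9, 3): e=[0,-42,54] → ·  [on edge]
    (3,2)@(7, 5): e=[0,-30,42] → ·  [on edge]
    (2,3)@(5, 7): e=[0,-18,30] → ·  [on edge]
    (1,4)@(3, 9): e=[0,-6,18] → ·  [on edge]
    (2,4)@(5, 9): e=[4,6,2] → █
    (3,4)@(7, 9): e=[8,18,-14] → ·
    (0,5)@(1, 11): e=[0,6,6] → █  [on edge]
    (1,5)@(3, 11): e=[4,18,-10] → ·
    (2,5)@(5, 11): e=[8,30,-26] → ·
    (0,6)@(1, 13): e=[4,30,-22] → ·
  covered (2 px):
    · · · · · · · ·
    · · · · · · · ·
    · · · · · · · ·
    · · · · · · · ·
    · · █ · · · · ·
    █ · · · · · · ·
    · · · · · · · ·
    · · · · · · · ·
    · · · · · · · ·
T2:
  2·area = 9  (B↔C swapped to make it positive)
  edge (11, 2)→(12, 0): d=(1,-2) top-left  bias=+0
  edge (12, 0)→(13, 7): d=(1,7) right/bottom  bias=-1
  edge (13, 7)→(11, 2): d=(-2,-5) top-left  bias=+0
    (6,3)@(13, 7): e=[9,0,0] → ·  [on edge]
  covered (0 px):
    · · · · · · · ·
    · · · · · · · ·
    · · · · · · · ·
    · · · · · · · ·
    · · · · · · · ·
    · · · · · · · ·
    · · · · · · · ·
    · · · · · · · ·
    · · · · · · · ·

Result: [6,6,0]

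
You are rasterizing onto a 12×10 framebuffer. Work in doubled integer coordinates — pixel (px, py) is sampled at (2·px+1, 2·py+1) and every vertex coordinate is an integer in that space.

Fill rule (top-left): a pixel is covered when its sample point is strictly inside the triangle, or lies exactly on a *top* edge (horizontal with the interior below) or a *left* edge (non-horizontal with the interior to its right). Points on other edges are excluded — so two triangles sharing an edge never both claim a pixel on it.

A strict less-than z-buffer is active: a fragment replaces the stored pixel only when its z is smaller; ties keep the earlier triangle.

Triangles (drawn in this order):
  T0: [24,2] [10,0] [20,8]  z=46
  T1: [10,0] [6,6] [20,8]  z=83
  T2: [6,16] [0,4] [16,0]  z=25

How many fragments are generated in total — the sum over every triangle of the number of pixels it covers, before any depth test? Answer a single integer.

T0:
  2·area = 92  (B↔C swapped to make it positive)
  edge (24, 2)→(20, 8): d=(-4,6) right/bottom  bias=-1
  edge (20, 8)→(10, 0): d=(-10,-8) top-left  bias=+0
  edge (10, 0)→(24, 2): d=(14,2) right/bottom  bias=-1
    (6,0)@(13, 1): e=[70,14,8] → █
    (7,0)@(15, 1): e=[58,30,4] → █
    (8,0)@(17, 1): e=[46,46,0] → ·  [on edge]
    (6,1)@(13, 3): e=[62,-6,36] → ·
    (7,1)@(15, 3): e=[50,10,32] → █
    (8,1)@(17, 3): e=[38,26,28] → █
    (9,1)@(19, 3): e=[26,42,24] → █
    (10,1)@(21, 3): e=[14,58,20] → █
    (11,1)@(23, 3): e=[2,74,16] → █
    (7,2)@(15, 5): e=[42,-10,60] → ·
    (8,2)@(17, 5): e=[30,6,56] → █
    (11,2)@(23, 5): e=[-6,54,44] → ·
  covered (11 px):
    · · · · · · █ █ · · · ·
    · · · · · · · █ █ █ █ █
    · · · · · · · · █ █ █ ·
    · · · · · · · · · █ · ·
    · · · · · · · · · · · ·
    · · · · · · · · · · · ·
    · · · · · · · · · · · ·
    · · · · · · · · · · · ·
    · · · · · · · · · · · ·
    · · · · · · · · · · · ·
T1:
  2·area = 92  (B↔C swapped to make it positive)
  edge (10, 0)→(20, 8): d=(10,8) right/bottom  bias=-1
  edge (20, 8)→(6, 6): d=(-14,-2) top-left  bias=+0
  edge (6, 6)→(10, 0): d=(4,-6) top-left  bias=+0
    (5,0)@(11, 1): e=[2,80,10] → █
    (6,0)@(13, 1): e=[-14,84,22] → ·
    (4,1)@(9, 3): e=[38,48,6] → █
    (6,1)@(13, 3): e=[6,56,30] → █
    (7,1)@(15, 3): e=[-10,60,42] → ·
    (3,2)@(7, 5): e=[74,16,2] → █
    (7,2)@(15, 5): e=[10,32,50] → █
    (8,2)@(17, 5): e=[-6,36,62] → ·
    (3,3)@(7, 7): e=[94,-12,10] → ·
    (4,3)@(9, 7): e=[78,-8,22] → ·
    (5,3)@(11, 7): e=[62,-4,34] → ·
    (6,3)@(13, 7): e=[46,0,46] → █  [on edge]
  covered (12 px):
    · · · · · █ · · · · · ·
    · · · · █ █ █ · · · · ·
    · · · █ █ █ █ █ · · · ·
    · · · · · · █ █ █ · · ·
    · · · · · · · · · · · ·
    · · · · · · · · · · · ·
    · · · · · · · · · · · ·
    · · · · · · · · · · · ·
    · · · · · · · · · · · ·
    · · · · · · · · · · · ·
T2:
  2·area = 216
  edge (6, 16)→(0, 4): d=(-6,-12) top-left  bias=+0
  edge (0, 4)→(16, 0): d=(16,-4) top-left  bias=+0
  edge (16, 0)→(6, 16): d=(-10,16) right/bottom  bias=-1
    (6,0)@(13, 1): e=[174,4,38] → █
    (7,0)@(15, 1): e=[198,12,6] → █
    (8,0)@(17, 1): e=[222,20,-26] → ·
    (2,1)@(5, 3): e=[66,4,146] → █
    (3,1)@(7, 3): e=[90,12,114] → █
    (4,1)@(9, 3): e=[114,20,82] → █
    (5,1)@(11, 3): e=[138,28,50] → █
    (7,1)@(15, 3): e=[186,44,-14] → ·
    (0,2)@(1, 5): e=[6,20,190] → █
    (1,2)@(3, 5): e=[30,28,158] → █
    (6,2)@(13, 5): e=[150,68,-2] → ·
    (0,3)@(1, 7): e=[-6,52,170] → ·
  covered (27 px):
    · · · · · · █ █ · · · ·
    · · █ █ █ █ █ · · · · ·
    █ █ █ █ █ █ · · · · · ·
    · █ █ █ █ █ · · · · · ·
    · █ █ █ █ · · · · · · ·
    · · █ █ █ · · · · · · ·
    · · █ █ · · · · · · · ·
    · · · · · · · · · · · ·
    · · · · · · · · · · · ·
    · · · · · · · · · · · ·

Final: 50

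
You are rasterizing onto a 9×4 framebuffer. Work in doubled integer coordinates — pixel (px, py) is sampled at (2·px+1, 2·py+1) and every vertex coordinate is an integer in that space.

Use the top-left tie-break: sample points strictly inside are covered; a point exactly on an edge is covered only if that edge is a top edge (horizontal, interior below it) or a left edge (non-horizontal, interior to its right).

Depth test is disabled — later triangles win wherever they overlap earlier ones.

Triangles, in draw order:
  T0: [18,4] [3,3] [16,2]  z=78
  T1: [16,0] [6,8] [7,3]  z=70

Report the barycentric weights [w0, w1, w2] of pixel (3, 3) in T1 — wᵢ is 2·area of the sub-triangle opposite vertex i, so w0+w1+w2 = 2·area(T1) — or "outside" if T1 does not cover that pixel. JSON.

T0:
  2·area = 28
  edge (18, 4)→(3, 3): d=(-15,-1) top-left  bias=+0
  edge (3, 3)→(16, 2): d=(13,-1) top-left  bias=+0
  edge (16, 2)→(18, 4): d=(2,2) right/bottom  bias=-1
    (7,0)@(15, 1): e=[42,-14,0] → .  [on edge]
    (1,1)@(3, 3): e=[0,0,28] → X  [on edge]
    (2,1)@(5, 3): e=[2,2,24] → X
    (3,1)@(7, 3): e=[4,4,20] → X
    (4,1)@(9, 3): e=[6,6,16] → X
    (5,1)@(11, 3): e=[8,8,12] → X
    (6,1)@(13, 3): e=[10,10,8] → X
    (7,1)@(15, 3): e=[12,12,4] → X
    (8,1)@(17, 3): e=[14,14,0] → .  [on edge]
    (1,2)@(3, 5): e=[-30,26,32] → .
    (2,2)@(5, 5): e=[-28,28,28] → .
    (3,2)@(7, 5): e=[-26,30,24] → .
  covered (7 px):
    . . . . . . . . .
    . X X X X X X X .
    . . . . . . . . .
    . . . . . . . . .
T1:
  2·area = 42
  edge (16, 0)→(6, 8): d=(-10,8) right/bottom  bias=-1
  edge (6, 8)→(7, 3): d=(1,-5) top-left  bias=+0
  edge (7, 3)→(16, 0): d=(9,-3) top-left  bias=+0
    (6,0)@(13, 1): e=[14,28,0] → X  [on edge]
    (7,0)@(15, 1): e=[-2,38,6] → .
    (3,1)@(7, 3): e=[42,0,0] → X  [on edge]
    (4,1)@(9, 3): e=[26,10,6] → X
    (5,1)@(11, 3): e=[10,20,12] → X
    (6,1)@(13, 3): e=[-6,30,18] → .
    (0,2)@(1, 5): e=[70,-28,0] → .  [on edge]
    (3,2)@(7, 5): e=[22,2,18] → X
    (5,2)@(11, 5): e=[-10,22,30] → .
    (3,3)@(7, 7): e=[2,4,36] → X
    (4,3)@(9, 7): e=[-14,14,42] → .
  covered (7 px):
    . . . . . . X . .
    . . . X X X . . .
    . . . X X . . . .
    . . . X . . . . .

Result: [4,36,2]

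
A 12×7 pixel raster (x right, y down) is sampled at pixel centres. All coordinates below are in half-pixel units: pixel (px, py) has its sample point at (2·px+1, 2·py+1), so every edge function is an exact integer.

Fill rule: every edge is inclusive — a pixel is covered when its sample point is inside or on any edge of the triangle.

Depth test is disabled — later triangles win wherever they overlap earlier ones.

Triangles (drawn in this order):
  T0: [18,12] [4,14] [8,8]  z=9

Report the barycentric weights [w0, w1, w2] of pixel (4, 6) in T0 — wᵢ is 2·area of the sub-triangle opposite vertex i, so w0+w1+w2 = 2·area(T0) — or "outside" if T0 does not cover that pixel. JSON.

T0:
  2·area = 76
  edge (18, 12)→(4, 14): d=(-14,2) inclusive
  edge (4, 14)→(8, 8): d=(4,-6) inclusive
  edge (8, 8)→(18, 12): d=(10,4) inclusive
    (4,4)@(9, 9): e=[60,10,6] → #
    (5,4)@(11, 9): e=[56,22,-2] → ·
    (3,5)@(7, 11): e=[36,6,34] → #
    (5,5)@(11, 11): e=[28,30,18] → #
    (6,5)@(13, 11): e=[24,42,10] → #
    (7,5)@(15, 11): e=[20,54,2] → #
    (8,5)@(17, 11): e=[16,66,-6] → ·
    (2,6)@(5, 13): e=[12,2,62] → #
    (5,6)@(11, 13): e=[0,38,38] → #  [on edge]
    (6,6)@(13, 13): e=[-4,50,30] → ·
    (7,6)@(15, 13): e=[-8,62,22] → ·
  covered (10 px):
    · · · · · · · · · · · ·
    · · · · · · · · · · · ·
    · · · · · · · · · · · ·
    · · · · · · · · · · · ·
    · · · · # · · · · · · ·
    · · · # # # # # · · · ·
    · · # # # # · · · · · ·

Answer: [26,46,4]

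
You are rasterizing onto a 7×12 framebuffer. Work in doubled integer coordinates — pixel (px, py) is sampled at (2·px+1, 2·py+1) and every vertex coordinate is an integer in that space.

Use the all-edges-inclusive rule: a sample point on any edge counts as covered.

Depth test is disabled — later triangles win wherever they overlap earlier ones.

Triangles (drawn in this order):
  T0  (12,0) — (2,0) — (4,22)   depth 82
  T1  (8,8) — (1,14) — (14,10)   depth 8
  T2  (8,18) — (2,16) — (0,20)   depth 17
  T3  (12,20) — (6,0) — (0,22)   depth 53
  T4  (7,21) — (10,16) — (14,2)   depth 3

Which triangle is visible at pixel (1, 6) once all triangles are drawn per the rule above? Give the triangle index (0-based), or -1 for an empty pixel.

T0:
  2·area = 220  (B↔C swapped to make it positive)
  edge (12, 0)→(4, 22): d=(-8,22) inclusive
  edge (4, 22)→(2, 0): d=(-2,-22) inclusive
  edge (2, 0)→(12, 0): d=(10,0) inclusive
    (1,0)@(3, 1): e=[190,20,10] → █
    (2,0)@(5, 1): e=[146,64,10] → █
    (3,0)@(7, 1): e=[102,108,10] → █
    (4,0)@(9, 1): e=[58,152,10] → █
    (5,0)@(11, 1): e=[14,196,10] → █
    (6,0)@(13, 1): e=[-30,240,10] → ·
    (1,1)@(3, 3): e=[174,16,30] → █
    (5,1)@(11, 3): e=[-2,192,30] → ·
    (1,2)@(3, 5): e=[158,12,50] → █
    (5,2)@(11, 5): e=[-18,188,50] → ·
    (1,3)@(3, 7): e=[142,8,70] → █
    (5,3)@(11, 7): e=[-34,184,70] → ·
    (1,5)@(3, 11): e=[110,0,110] → █  [on edge]
  covered (28 px):
    · █ █ █ █ █ ·
    · █ █ █ █ · ·
    · █ █ █ █ · ·
    · █ █ █ █ · ·
    · █ █ █ · · ·
    · █ █ █ · · ·
    · · █ █ · · ·
    · · █ · · · ·
    · · █ · · · ·
    · · █ · · · ·
    · · · · · · ·
    · · · · · · ·
T1:
  2·area = 50  (B↔C swapped to make it positive)
  edge (8, 8)→(14, 10): d=(6,2) inclusive
  edge (14, 10)→(1, 14): d=(-13,4) inclusive
  edge (1, 14)→(8, 8): d=(7,-6) inclusive
    (2,3)@(5, 7): e=[0,75,-25] → ·  [on edge]
    (3,4)@(7, 9): e=[8,41,1] → █
    (4,4)@(9, 9): e=[4,33,13] → █
    (5,4)@(11, 9): e=[0,25,25] → █  [on edge]
    (6,4)@(13, 9): e=[-4,17,37] → ·
    (2,5)@(5, 11): e=[24,23,3] → █
    (5,5)@(11, 11): e=[12,-1,39] → ·
    (1,6)@(3, 13): e=[40,5,5] → █
    (2,6)@(5, 13): e=[36,-3,17] → ·
    (3,6)@(7, 13): e=[32,-11,29] → ·
    (4,6)@(9, 13): e=[28,-19,41] → ·
    (1,7)@(3, 15): e=[52,-21,19] → ·
  covered (7 px):
    · · · · · · ·
    · · · · · · ·
    · · · · · · ·
    · · · · · · ·
    · · · █ █ █ ·
    · · █ █ █ · ·
    · █ · · · · ·
    · · · · · · ·
    · · · · · · ·
    · · · · · · ·
    · · · · · · ·
    · · · · · · ·
T2:
  2·area = 28  (B↔C swapped to make it positive)
  edge (8, 18)→(0, 20): d=(-8,2) inclusive
  edge (0, 20)→(2, 16): d=(2,-4) inclusive
  edge (2, 16)→(8, 18): d=(6,2) inclusive
    (1,8)@(3, 17): e=[18,6,4] → █
    (2,8)@(5, 17): e=[14,14,0] → █  [on edge]
    (3,8)@(7, 17): e=[10,22,-4] → ·
    (0,9)@(1, 19): e=[6,2,20] → █
    (2,9)@(5, 19): e=[-2,18,12] → ·
    (5,9)@(11, 19): e=[-14,42,0] → ·  [on edge]
    (0,10)@(1, 21): e=[-10,6,32] → ·
    (1,10)@(3, 21): e=[-14,14,28] → ·
  covered (4 px):
    · · · · · · ·
    · · · · · · ·
    · · · · · · ·
    · · · · · · ·
    · · · · · · ·
    · · · · · · ·
    · · · · · · ·
    · · · · · · ·
    · █ █ · · · ·
    █ █ · · · · ·
    · · · · · · ·
    · · · · · · ·
T3:
  2·area = 252  (B↔C swapped to make it positive)
  edge (12, 20)→(0, 22): d=(-12,2) inclusive
  edge (0, 22)→(6, 0): d=(6,-22) inclusive
  edge (6, 0)→(12, 20): d=(6,20) inclusive
    (2,2)@(5, 5): e=[194,8,50] → █
    (3,2)@(7, 5): e=[190,52,10] → █
    (4,2)@(9, 5): e=[186,96,-30] → ·
    (2,3)@(5, 7): e=[170,20,62] → █
    (4,3)@(9, 7): e=[162,108,-18] → ·
    (2,4)@(5, 9): e=[146,32,74] → █
    (4,4)@(9, 9): e=[138,120,-6] → ·
    (1,5)@(3, 11): e=[126,0,126] → █  [on edge]
    (4,5)@(9, 11): e=[114,132,6] → █
    (5,5)@(11, 11): e=[110,176,-34] → ·
    (1,6)@(3, 13): e=[102,12,138] → █
    (5,6)@(11, 13): e=[86,188,-22] → ·
  covered (32 px):
    · · · · · · ·
    · · · · · · ·
    · · █ █ · · ·
    · · █ █ · · ·
    · · █ █ · · ·
    · █ █ █ █ · ·
    · █ █ █ █ · ·
    · █ █ █ █ · ·
    · █ █ █ █ █ ·
    █ █ █ █ █ █ ·
    █ █ █ · · · ·
    · · · · · · ·
T4:
  2·area = 22  (B↔C swapped to make it positive)
  edge (7, 21)→(14, 2): d=(7,-19) inclusive
  edge (14, 2)→(10, 16): d=(-4,14) inclusive
  edge (10, 16)→(7, 21): d=(-3,5) inclusive
    (6,2)@(13, 5): e=[2,2,18] → █
    (6,3)@(13, 7): e=[16,-6,12] → ·
    (5,5)@(11, 11): e=[6,6,10] → █
    (6,5)@(13, 11): e=[44,-22,0] → ·  [on edge]
    (5,6)@(11, 13): e=[20,-2,4] → ·
    (4,8)@(9, 17): e=[10,10,2] → █
    (5,8)@(11, 17): e=[48,-18,-8] → ·
    (4,9)@(9, 19): e=[24,2,-4] → ·
    (3,10)@(7, 21): e=[0,22,0] → █  [on edge]
    (4,10)@(9, 21): e=[38,-6,-10] → ·
    (3,11)@(7, 23): e=[14,14,-6] → ·
  covered (4 px):
    · · · · · · ·
    · · · · · · ·
    · · · · · · █
    · · · · · · ·
    · · · · · · ·
    · · · · · █ ·
    · · · · · · ·
    · · · · · · ·
    · · · · █ · ·
    · · · · · · ·
    · · · █ · · ·
    · · · · · · ·

Z-buffer (winner per pixel, '.' = empty):
  . 0 0 0 0 0 .
  . 0 0 0 0 . .
  . 0 3 3 0 . 4
  . 0 3 3 0 . .
  . 0 3 3 1 1 .
  . 3 3 3 3 4 .
  . 3 3 3 3 . .
  . 3 3 3 3 . .
  . 3 3 3 4 3 .
  3 3 3 3 3 3 .
  3 3 3 4 . . .
  . . . . . . .

Result: 3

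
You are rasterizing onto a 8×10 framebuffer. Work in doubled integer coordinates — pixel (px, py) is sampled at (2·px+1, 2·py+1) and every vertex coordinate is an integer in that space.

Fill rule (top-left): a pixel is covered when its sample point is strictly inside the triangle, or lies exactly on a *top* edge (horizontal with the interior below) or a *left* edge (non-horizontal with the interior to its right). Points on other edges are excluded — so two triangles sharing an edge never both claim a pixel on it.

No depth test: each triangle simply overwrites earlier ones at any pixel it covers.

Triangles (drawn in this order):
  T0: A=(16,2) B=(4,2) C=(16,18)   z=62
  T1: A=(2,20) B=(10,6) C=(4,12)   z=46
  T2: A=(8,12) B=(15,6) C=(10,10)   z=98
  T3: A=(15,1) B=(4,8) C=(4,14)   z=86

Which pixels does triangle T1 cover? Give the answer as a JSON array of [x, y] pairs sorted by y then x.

T0:
  2·area = 192  (B↔C swapped to make it positive)
  edge (16, 2)→(16, 18): d=(0,16) right/bottom  bias=-1
  edge (16, 18)→(4, 2): d=(-12,-16) top-left  bias=+0
  edge (4, 2)→(16, 2): d=(12,0) top-left  bias=+0
    (2,1)@(5, 3): e=[176,4,12] → #
    (3,1)@(7, 3): e=[144,36,12] → #
    (4,1)@(9, 3): e=[112,68,12] → #
    (5,1)@(11, 3): e=[80,100,12] → #
    (6,1)@(13, 3): e=[48,132,12] → #
    (7,1)@(15, 3): e=[16,164,12] → #
    (2,2)@(5, 5): e=[176,-20,36] → ·
    (3,2)@(7, 5): e=[144,12,36] → #
    (3,3)@(7, 7): e=[144,-12,60] → ·
    (4,3)@(9, 7): e=[112,20,60] → #
    (4,4)@(9, 9): e=[112,-4,84] → ·
    (5,4)@(11, 9): e=[80,28,84] → #
  covered (24 px):
    · · · · · · · ·
    · · # # # # # #
    · · · # # # # #
    · · · · # # # #
    · · · · · # # #
    · · · · · # # #
    · · · · · · # #
    · · · · · · · #
    · · · · · · · ·
    · · · · · · · ·
T1:
  2·area = 36  (B↔C swapped to make it positive)
  edge (2, 20)→(4, 12): d=(2,-8) top-left  bias=+0
  edge (4, 12)→(10, 6): d=(6,-6) top-left  bias=+0
  edge (10, 6)→(2, 20): d=(-8,14) right/bottom  bias=-1
    (7,0)@(15, 1): e=[66,0,-30] → ·  [on edge]
    (6,1)@(13, 3): e=[54,0,-18] → ·  [on edge]
    (5,2)@(11, 5): e=[42,0,-6] → ·  [on edge]
    (4,3)@(9, 7): e=[30,0,6] → #  [on edge]
    (5,3)@(11, 7): e=[46,12,-22] → ·
    (3,4)@(7, 9): e=[18,0,18] → #  [on edge]
    (4,4)@(9, 9): e=[34,12,-10] → ·
    (2,5)@(5, 11): e=[6,0,30] → #  [on edge]
    (4,5)@(9, 11): e=[38,24,-26] → ·
    (1,6)@(3, 13): e=[-6,0,42] → ·  [on edge]
    (2,6)@(5, 13): e=[10,12,14] → #
    (3,6)@(7, 13): e=[26,24,-14] → ·
    (0,7)@(1, 15): e=[-18,0,54] → ·  [on edge]
  covered (6 px):
    · · · · · · · ·
    · · · · · · · ·
    · · · · · · · ·
    · · · · # · · ·
    · · · # · · · ·
    · · # # · · · ·
    · · # · · · · ·
    · · · · · · · ·
    · # · · · · · ·
    · · · · · · · ·
T2:
  2·area = 2  (B↔C swapped to make it positive)
  edge (8, 12)→(10, 10): d=(2,-2) top-left  bias=+0
  edge (10, 10)→(15, 6): d=(5,-4) top-left  bias=+0
  edge (15, 6)→(8, 12): d=(-7,6) right/bottom  bias=-1
    (7,2)@(15, 5): e=[0,-5,7] → ·  [on edge]
    (6,3)@(13, 7): e=[0,-3,5] → ·  [on edge]
    (5,4)@(11, 9): e=[0,-1,3] → ·  [on edge]
    (4,5)@(9, 11): e=[0,1,1] → #  [on edge]
    (5,5)@(11, 11): e=[4,9,-11] → ·
    (3,6)@(7, 13): e=[0,3,-1] → ·  [on edge]
    (4,6)@(9, 13): e=[4,11,-13] → ·
    (2,7)@(5, 15): e=[0,5,-3] → ·  [on edge]
    (1,8)@(3, 17): e=[0,7,-5] → ·  [on edge]
    (0,9)@(1, 19): e=[0,9,-7] → ·  [on edge]
  covered (1 px):
    · · · · · · · ·
    · · · · · · · ·
    · · · · · · · ·
    · · · · · · · ·
    · · · · · · · ·
    · · · · # · · ·
    · · · · · · · ·
    · · · · · · · ·
    · · · · · · · ·
    · · · · · · · ·
T3:
  2·area = 66  (B↔C swapped to make it positive)
  edge (15, 1)→(4, 14): d=(-11,13) right/bottom  bias=-1
  edge (4, 14)→(4, 8): d=(0,-6) top-left  bias=+0
  edge (4, 8)→(15, 1): d=(11,-7) top-left  bias=+0
    (7,0)@(15, 1): e=[0,66,0] → ·  [on edge]
    (6,1)@(13, 3): e=[4,54,8] → #
    (7,1)@(15, 3): e=[-22,66,22] → ·
    (4,2)@(9, 5): e=[34,30,2] → #
    (5,2)@(11, 5): e=[8,42,16] → #
    (6,2)@(13, 5): e=[-18,54,30] → ·
    (3,3)@(7, 7): e=[38,18,10] → #
    (5,3)@(11, 7): e=[-14,42,38] → ·
    (2,4)@(5, 9): e=[42,6,18] → #
    (4,4)@(9, 9): e=[-10,30,46] → ·
    (2,5)@(5, 11): e=[20,6,40] → #
    (3,5)@(7, 11): e=[-6,18,54] → ·
  covered (8 px):
    · · · · · · · ·
    · · · · · · # ·
    · · · · # # · ·
    · · · # # · · ·
    · · # # · · · ·
    · · # · · · · ·
    · · · · · · · ·
    · · · · · · · ·
    · · · · · · · ·
    · · · · · · · ·

Answer: [[4,3],[3,4],[2,5],[3,5],[2,6],[1,8]]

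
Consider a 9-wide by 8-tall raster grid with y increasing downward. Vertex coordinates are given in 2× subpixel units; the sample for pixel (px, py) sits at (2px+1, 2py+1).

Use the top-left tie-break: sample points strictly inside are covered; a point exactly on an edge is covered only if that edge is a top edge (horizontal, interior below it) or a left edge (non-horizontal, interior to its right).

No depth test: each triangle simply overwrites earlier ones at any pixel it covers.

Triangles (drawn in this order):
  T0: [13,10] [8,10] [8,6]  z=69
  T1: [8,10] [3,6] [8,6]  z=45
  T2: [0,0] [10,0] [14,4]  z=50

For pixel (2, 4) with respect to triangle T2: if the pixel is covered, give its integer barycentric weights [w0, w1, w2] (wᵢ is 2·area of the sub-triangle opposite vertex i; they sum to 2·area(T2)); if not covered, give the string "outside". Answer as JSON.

T0:
  2·area = 20
  edge (13, 10)→(8, 10): d=(-5,0) right/bottom  bias=-1
  edge (8, 10)→(8, 6): d=(0,-4) top-left  bias=+0
  edge (8, 6)→(13, 10): d=(5,4) right/bottom  bias=-1
    (4,3)@(9, 7): e=[15,4,1] → █
    (5,3)@(11, 7): e=[15,12,-7] → ·
    (4,4)@(9, 9): e=[5,4,11] → █
    (5,4)@(11, 9): e=[5,12,3] → █
    (6,4)@(13, 9): e=[5,20,-5] → ·
    (4,5)@(9, 11): e=[-5,4,21] → ·
    (5,5)@(11, 11): e=[-5,12,13] → ·
  covered (3 px):
    · · · · · · · · ·
    · · · · · · · · ·
    · · · · · · · · ·
    · · · · █ · · · ·
    · · · · █ █ · · ·
    · · · · · · · · ·
    · · · · · · · · ·
    · · · · · · · · ·
T1:
  2·area = 20
  edge (8, 10)→(3, 6): d=(-5,-4) top-left  bias=+0
  edge (3, 6)→(8, 6): d=(5,0) top-left  bias=+0
  edge (8, 6)→(8, 10): d=(0,4) right/bottom  bias=-1
    (2,3)@(5, 7): e=[3,5,12] → █
    (3,3)@(7, 7): e=[11,5,4] → █
    (4,3)@(9, 7): e=[19,5,-4] → ·
    (2,4)@(5, 9): e=[-7,15,12] → ·
    (3,4)@(7, 9): e=[1,15,4] → █
    (4,4)@(9, 9): e=[9,15,-4] → ·
    (3,5)@(7, 11): e=[-9,25,4] → ·
  covered (3 px):
    · · · · · · · · ·
    · · · · · · · · ·
    · · · · · · · · ·
    · · █ █ · · · · ·
    · · · █ · · · · ·
    · · · · · · · · ·
    · · · · · · · · ·
    · · · · · · · · ·
T2:
  2·area = 40
  edge (0, 0)→(10, 0): d=(10,0) top-left  bias=+0
  edge (10, 0)→(14, 4): d=(4,4) right/bottom  bias=-1
  edge (14, 4)→(0, 0): d=(-14,-4) top-left  bias=+0
    (2,0)@(5, 1): e=[10,24,6] → █
    (3,0)@(7, 1): e=[10,16,14] → █
    (4,0)@(9, 1): e=[10,8,22] → █
    (5,0)@(11, 1): e=[10,0,30] → ·  [on edge]
    (2,1)@(5, 3): e=[30,32,-22] → ·
    (3,1)@(7, 3): e=[30,24,-14] → ·
    (4,1)@(9, 3): e=[30,16,-6] → ·
    (5,1)@(11, 3): e=[30,8,2] → █
    (6,1)@(13, 3): e=[30,0,10] → ·  [on edge]
    (5,2)@(11, 5): e=[50,16,-26] → ·
    (7,2)@(15, 5): e=[50,0,-10] → ·  [on edge]
    (8,3)@(17, 7): e=[70,0,-30] → ·  [on edge]
  covered (4 px):
    · · █ █ █ · · · ·
    · · · · · █ · · ·
    · · · · · · · · ·
    · · · · · · · · ·
    · · · · · · · · ·
    · · · · · · · · ·
    · · · · · · · · ·
    · · · · · · · · ·

Answer: "outside"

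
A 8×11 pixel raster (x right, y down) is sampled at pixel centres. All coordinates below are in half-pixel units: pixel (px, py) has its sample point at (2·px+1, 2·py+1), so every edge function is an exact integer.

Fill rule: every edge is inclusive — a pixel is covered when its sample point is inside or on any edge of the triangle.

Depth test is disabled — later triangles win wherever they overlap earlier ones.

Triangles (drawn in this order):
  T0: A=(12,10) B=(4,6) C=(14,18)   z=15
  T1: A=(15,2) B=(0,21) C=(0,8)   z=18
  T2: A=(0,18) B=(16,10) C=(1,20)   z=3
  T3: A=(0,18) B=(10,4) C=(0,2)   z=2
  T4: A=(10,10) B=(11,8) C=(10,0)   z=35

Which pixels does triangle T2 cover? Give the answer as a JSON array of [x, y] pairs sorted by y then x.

T0:
  2·area = 56  (B↔C swapped to make it positive)
  edge (12, 10)→(14, 18): d=(2,8) inclusive
  edge (14, 18)→(4, 6): d=(-10,-12) inclusive
  edge (4, 6)→(12, 10): d=(8,4) inclusive
    (2,3)@(5, 7): e=[50,2,4] → █
    (3,3)@(7, 7): e=[34,26,-4] → ·
    (2,4)@(5, 9): e=[54,-18,20] → ·
    (3,4)@(7, 9): e=[38,6,12] → █
    (4,4)@(9, 9): e=[22,30,4] → █
    (5,4)@(11, 9): e=[6,54,-4] → ·
    (3,5)@(7, 11): e=[42,-14,28] → ·
    (4,5)@(9, 11): e=[26,10,20] → █
    (5,5)@(11, 11): e=[10,34,12] → █
    (6,5)@(13, 11): e=[-6,58,4] → ·
    (4,6)@(9, 13): e=[30,-10,36] → ·
    (5,6)@(11, 13): e=[14,14,28] → █
  covered (7 px):
    · · · · · · · ·
    · · · · · · · ·
    · · · · · · · ·
    · · █ · · · · ·
    · · · █ █ · · ·
    · · · · █ █ · ·
    · · · · · █ · ·
    · · · · · · █ ·
    · · · · · · · ·
    · · · · · · · ·
    · · · · · · · ·
T1:
  2·area = 195
  edge (15, 2)→(0, 21): d=(-15,19) inclusive
  edge (0, 21)→(0, 8): d=(0,-13) inclusive
  edge (0, 8)→(15, 2): d=(15,-6) inclusive
    (6,1)@(13, 3): e=[23,169,3] → █
    (7,1)@(15, 3): e=[-15,195,15] → ·
    (4,2)@(9, 5): e=[69,117,9] → █
    (5,2)@(11, 5): e=[31,143,21] → █
    (6,2)@(13, 5): e=[-7,169,33] → ·
    (1,3)@(3, 7): e=[153,39,3] → █
    (2,3)@(5, 7): e=[115,65,15] → █
    (3,3)@(7, 7): e=[77,91,27] → █
    (6,3)@(13, 7): e=[-37,169,63] → ·
    (0,4)@(1, 9): e=[161,13,21] → █
    (5,4)@(11, 9): e=[-29,143,81] → ·
    (0,5)@(1, 11): e=[131,13,51] → █
  covered (25 px):
    · · · · · · · ·
    · · · · · · █ ·
    · · · · █ █ · ·
    · █ █ █ █ █ · ·
    █ █ █ █ █ · · ·
    █ █ █ █ · · · ·
    █ █ █ · · · · ·
    █ █ · · · · · ·
    █ █ · · · · · ·
    █ · · · · · · ·
    · · · · · · · ·
T2:
  2·area = 40
  edge (0, 18)→(16, 10): d=(16,-8) inclusive
  edge (16, 10)→(1, 20): d=(-15,10) inclusive
  edge (1, 20)→(0, 18): d=(-1,-2) inclusive
    (5,6)@(11, 13): e=[8,5,27] → █
    (6,6)@(13, 13): e=[24,-15,31] → ·
    (3,7)@(7, 15): e=[8,15,17] → █
    (4,7)@(9, 15): e=[24,-5,21] → ·
    (5,7)@(11, 15): e=[40,-25,25] → ·
    (1,8)@(3, 17): e=[8,25,7] → █
    (2,8)@(5, 17): e=[24,5,11] → █
    (3,8)@(7, 17): e=[40,-15,15] → ·
    (0,9)@(1, 19): e=[24,15,1] → █
    (1,9)@(3, 19): e=[40,-5,5] → ·
    (2,9)@(5, 19): e=[56,-25,9] → ·
    (0,10)@(1, 21): e=[56,-15,-1] → ·
  covered (5 px):
    · · · · · · · ·
    · · · · · · · ·
    · · · · · · · ·
    · · · · · · · ·
    · · · · · · · ·
    · · · · · · · ·
    · · · · · █ · ·
    · · · █ · · · ·
    · █ █ · · · · ·
    █ · · · · · · ·
    · · · · · · · ·
T3:
  2·area = 160  (B↔C swapped to make it positive)
  edge (0, 18)→(0, 2): d=(0,-16) inclusive
  edge (0, 2)→(10, 4): d=(10,2) inclusive
  edge (10, 4)→(0, 18): d=(-10,14) inclusive
    (0,1)@(1, 3): e=[16,8,136] → █
    (1,1)@(3, 3): e=[48,4,108] → █
    (2,1)@(5, 3): e=[80,0,80] → █  [on edge]
    (3,1)@(7, 3): e=[112,-4,52] → ·
    (0,2)@(1, 5): e=[16,28,116] → █
    (3,2)@(7, 5): e=[112,16,32] → █
    (4,2)@(9, 5): e=[144,12,4] → █
    (5,2)@(11, 5): e=[176,8,-24] → ·
    (7,2)@(15, 5): e=[240,0,-80] → ·  [on edge]
    (0,3)@(1, 7): e=[16,48,96] → █
    (4,3)@(9, 7): e=[144,32,-16] → ·
    (0,4)@(1, 9): e=[16,68,76] → █
    (2,5)@(5, 11): e=[80,80,0] → █  [on edge]
  covered (21 px):
    · · · · · · · ·
    █ █ █ · · · · ·
    █ █ █ █ █ · · ·
    █ █ █ █ · · · ·
    █ █ █ · · · · ·
    █ █ █ · · · · ·
    █ █ · · · · · ·
    █ · · · · · · ·
    · · · · · · · ·
    · · · · · · · ·
    · · · · · · · ·
T4:
  2·area = 10  (B↔C swapped to make it positive)
  edge (10, 10)→(10, 0): d=(0,-10) inclusive
  edge (10, 0)→(11, 8): d=(1,8) inclusive
  edge (11, 8)→(10, 10): d=(-1,2) inclusive
  covered (0 px):
    · · · · · · · ·
    · · · · · · · ·
    · · · · · · · ·
    · · · · · · · ·
    · · · · · · · ·
    · · · · · · · ·
    · · · · · · · ·
    · · · · · · · ·
    · · · · · · · ·
    · · · · · · · ·
    · · · · · · · ·

Result: [[5,6],[3,7],[1,8],[2,8],[0,9]]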